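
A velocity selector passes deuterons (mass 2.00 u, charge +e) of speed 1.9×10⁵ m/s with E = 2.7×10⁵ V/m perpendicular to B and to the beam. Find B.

Balance of forces in the selector: qE = qvB ⇒ B = E/v.
B = 2.7×10⁵/1.9×10⁵ = 1.4 T.

B = 1.4 T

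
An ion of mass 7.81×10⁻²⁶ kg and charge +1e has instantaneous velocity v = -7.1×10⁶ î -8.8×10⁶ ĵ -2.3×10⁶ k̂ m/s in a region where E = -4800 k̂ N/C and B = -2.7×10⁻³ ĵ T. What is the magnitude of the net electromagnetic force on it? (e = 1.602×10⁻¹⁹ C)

|F| ≈ 2.51×10⁻¹⁵ N

v×B = (-6210, 0, 1.92×10⁴) N/C.
E + v×B = (-6210, 0, 1.44×10⁴) N/C.
F = q(E + v×B) = (1.602×10⁻¹⁹ C)·(-6210, 0, 1.44×10⁴) = (-9.95×10⁻¹⁶, 0, 2.30×10⁻¹⁵) N.
|F| = 2.51×10⁻¹⁵ N.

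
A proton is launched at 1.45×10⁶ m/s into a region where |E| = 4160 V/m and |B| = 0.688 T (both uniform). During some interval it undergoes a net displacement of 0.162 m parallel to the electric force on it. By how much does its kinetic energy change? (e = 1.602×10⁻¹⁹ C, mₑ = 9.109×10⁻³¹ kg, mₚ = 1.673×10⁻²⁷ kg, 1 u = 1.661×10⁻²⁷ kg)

The magnetic force is always ⟂ v and does no work; only the electric force changes KE.
ΔKE = F_E · d = |q|E d = (1.602×10⁻¹⁹)(4160)(0.162) ≈ 1.08×10⁻¹⁶ J.

ΔKE ≈ 1.08×10⁻¹⁶ J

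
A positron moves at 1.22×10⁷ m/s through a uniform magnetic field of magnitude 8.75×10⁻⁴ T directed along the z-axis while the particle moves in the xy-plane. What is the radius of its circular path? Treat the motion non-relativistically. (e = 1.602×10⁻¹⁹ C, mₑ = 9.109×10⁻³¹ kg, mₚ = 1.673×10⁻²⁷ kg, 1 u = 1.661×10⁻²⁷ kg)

r ≈ 0.0793 m

The magnetic force provides the centripetal force: |q|vB = mv²/r.
r = mv/(|q|B) = (9.109×10⁻³¹)(1.22×10⁷)/((1.602×10⁻¹⁹)(8.75×10⁻⁴)) ≈ 0.0793 m.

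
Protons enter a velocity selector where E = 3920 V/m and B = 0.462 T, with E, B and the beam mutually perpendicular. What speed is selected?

v = 8480 m/s

Straight-line motion ⇒ electric and magnetic forces cancel, so E = vB.
v = E/B = 3920/0.462 = 8480 m/s.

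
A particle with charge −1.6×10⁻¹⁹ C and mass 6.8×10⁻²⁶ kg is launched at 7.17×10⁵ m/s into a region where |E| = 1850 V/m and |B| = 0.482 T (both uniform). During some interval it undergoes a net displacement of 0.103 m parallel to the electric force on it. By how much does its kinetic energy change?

ΔKE ≈ 3.05×10⁻¹⁷ J

The magnetic force is always ⟂ v and does no work; only the electric force changes KE.
ΔKE = F_E · d = |q|E d = (1.6×10⁻¹⁹)(1850)(0.103) ≈ 3.05×10⁻¹⁷ J.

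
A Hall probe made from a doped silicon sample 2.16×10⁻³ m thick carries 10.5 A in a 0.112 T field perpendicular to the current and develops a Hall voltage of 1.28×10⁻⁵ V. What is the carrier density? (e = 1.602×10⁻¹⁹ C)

From V_H = IB/(n e t), n = IB/(V_H e t).
n = (10.5)(0.112)/((1.28×10⁻⁵)(1.602×10⁻¹⁹)(2.16×10⁻³)) ≈ 2.66×10²⁶ m⁻³.

n ≈ 2.66×10²⁶ m⁻³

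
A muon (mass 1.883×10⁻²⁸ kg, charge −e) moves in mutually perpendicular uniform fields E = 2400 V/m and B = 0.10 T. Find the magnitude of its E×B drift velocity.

v_d ≈ 2.4×10⁴ m/s

The E×B drift speed is v_d = E/B.
v_d = 2400/0.10 = 2.4×10⁴ m/s.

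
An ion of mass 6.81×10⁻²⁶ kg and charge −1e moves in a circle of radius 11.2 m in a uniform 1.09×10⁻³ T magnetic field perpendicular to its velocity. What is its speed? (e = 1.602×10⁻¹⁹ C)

From |q|vB = mv²/r, v = |q|Br/m.
v = (1.602×10⁻¹⁹)(1.09×10⁻³)(11.2)/6.81×10⁻²⁶ ≈ 2.87×10⁴ m/s.

v ≈ 2.87×10⁴ m/s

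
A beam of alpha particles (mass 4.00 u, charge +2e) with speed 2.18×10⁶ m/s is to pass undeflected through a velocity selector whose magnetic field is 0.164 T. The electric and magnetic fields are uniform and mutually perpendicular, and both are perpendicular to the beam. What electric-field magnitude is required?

For straight-line motion qE = qvB, so E = vB.
E = 2.18×10⁶ × 0.164 = 3.58×10⁵ V/m.

E = 3.58×10⁵ V/m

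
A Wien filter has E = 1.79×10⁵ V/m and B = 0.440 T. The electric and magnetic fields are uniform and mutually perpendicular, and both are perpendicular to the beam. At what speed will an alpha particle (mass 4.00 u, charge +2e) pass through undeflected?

Zero net Lorentz force requires |qE| = |q v×B|, i.e. E = vB.
v = E/B = 1.79×10⁵/0.440 = 4.07×10⁵ m/s.

v = 4.07×10⁵ m/s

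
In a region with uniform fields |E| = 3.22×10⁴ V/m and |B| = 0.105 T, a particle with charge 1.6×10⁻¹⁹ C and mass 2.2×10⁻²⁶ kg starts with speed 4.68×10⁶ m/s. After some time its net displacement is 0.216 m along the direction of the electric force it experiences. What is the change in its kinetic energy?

ΔKE ≈ 1.11×10⁻¹⁵ J

The magnetic force is always ⟂ v and does no work; only the electric force changes KE.
ΔKE = F_E · d = |q|E d = (1.6×10⁻¹⁹)(3.22×10⁴)(0.216) ≈ 1.11×10⁻¹⁵ J.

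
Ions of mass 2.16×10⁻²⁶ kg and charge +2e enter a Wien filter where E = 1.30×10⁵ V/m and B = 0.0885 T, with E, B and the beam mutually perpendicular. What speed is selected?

v = 1.47×10⁶ m/s

Zero net Lorentz force requires |qE| = |q v×B|, i.e. E = vB.
v = E/B = 1.30×10⁵/0.0885 = 1.47×10⁶ m/s.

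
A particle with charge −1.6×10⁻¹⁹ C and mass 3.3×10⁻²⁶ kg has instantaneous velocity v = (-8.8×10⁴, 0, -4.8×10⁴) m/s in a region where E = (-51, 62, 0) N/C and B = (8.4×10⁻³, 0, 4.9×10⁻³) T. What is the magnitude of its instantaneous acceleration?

v×B = (0, 28.0, 0) N/C.
E + v×B = (-51.0, 90.0, 0) N/C.
F = q(E + v×B) = (−1.6×10⁻¹⁹ C)·(-51.0, 90.0, 0) = (8.16×10⁻¹⁸, -1.44×10⁻¹⁷, 0) N.
|a| = |F|/m = 1.655×10⁻¹⁷/3.3×10⁻²⁶ ≈ 5.02×10⁸ m/s².

|a| ≈ 5.02×10⁸ m/s²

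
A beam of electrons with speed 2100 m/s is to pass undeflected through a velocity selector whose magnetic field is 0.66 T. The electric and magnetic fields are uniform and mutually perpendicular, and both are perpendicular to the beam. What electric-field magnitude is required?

E = 1400 V/m

For straight-line motion qE = qvB, so E = vB.
E = 2100 × 0.66 = 1400 V/m.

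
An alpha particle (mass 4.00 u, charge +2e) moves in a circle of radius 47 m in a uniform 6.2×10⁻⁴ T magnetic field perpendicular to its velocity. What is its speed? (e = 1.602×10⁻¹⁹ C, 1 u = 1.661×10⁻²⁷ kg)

From |q|vB = mv²/r, v = |q|Br/m.
v = (3.204×10⁻¹⁹)(6.2×10⁻⁴)(47)/6.644×10⁻²⁷ ≈ 1.4×10⁶ m/s.

v ≈ 1.4×10⁶ m/s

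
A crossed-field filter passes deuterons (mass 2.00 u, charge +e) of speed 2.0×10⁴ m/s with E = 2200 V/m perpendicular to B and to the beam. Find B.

B = 0.11 T

Balance of forces in the selector: qE = qvB ⇒ B = E/v.
B = 2200/2.0×10⁴ = 0.11 T.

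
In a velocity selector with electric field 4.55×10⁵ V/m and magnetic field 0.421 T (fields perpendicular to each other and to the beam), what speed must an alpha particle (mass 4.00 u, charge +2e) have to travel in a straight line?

Zero net Lorentz force requires |qE| = |q v×B|, i.e. E = vB.
v = E/B = 4.55×10⁵/0.421 = 1.08×10⁶ m/s.

v = 1.08×10⁶ m/s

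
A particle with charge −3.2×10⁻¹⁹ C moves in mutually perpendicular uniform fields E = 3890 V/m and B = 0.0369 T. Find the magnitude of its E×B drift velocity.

The steady drift has the magnetic force balancing the electric force, so v_d = E/B.
v_d = 3890/0.0369 = 1.05×10⁵ m/s.

v_d ≈ 1.05×10⁵ m/s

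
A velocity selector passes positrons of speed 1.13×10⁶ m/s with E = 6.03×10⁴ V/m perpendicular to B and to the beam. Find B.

Balance of forces in the selector: qE = qvB ⇒ B = E/v.
B = 6.03×10⁴/1.13×10⁶ = 0.0534 T.

B = 0.0534 T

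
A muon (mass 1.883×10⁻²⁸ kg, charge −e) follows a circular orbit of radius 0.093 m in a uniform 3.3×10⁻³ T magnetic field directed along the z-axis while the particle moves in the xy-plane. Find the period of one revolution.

T ≈ 2.2×10⁻⁶ s

The cyclotron period depends only on m, q, B: T = 2πm/(|q|B).
T = 2π(1.883×10⁻²⁸)/((1.602×10⁻¹⁹)(3.3×10⁻³)) ≈ 2.2×10⁻⁶ s.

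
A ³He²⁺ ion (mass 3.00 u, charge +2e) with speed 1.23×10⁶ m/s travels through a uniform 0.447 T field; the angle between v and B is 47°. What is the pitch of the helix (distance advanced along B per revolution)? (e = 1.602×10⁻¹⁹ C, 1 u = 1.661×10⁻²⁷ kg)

p ≈ 0.183 m

v∥ = v cosθ = 1.23×10⁶·cos47° ≈ 8.389×10⁵ m/s.
T = 2πm/(|q|B) = 2π(4.983×10⁻²⁷)/((3.204×10⁻¹⁹)(0.447)) ≈ 2.186×10⁻⁷ s.
pitch = v∥ T = (8.389×10⁵)(2.186×10⁻⁷) ≈ 0.183 m.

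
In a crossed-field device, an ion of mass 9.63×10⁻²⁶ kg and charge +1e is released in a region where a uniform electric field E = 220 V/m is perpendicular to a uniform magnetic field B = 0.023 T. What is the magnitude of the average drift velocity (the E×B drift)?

In crossed fields the guiding centre drifts at v_d = |E×B|/B² = E/B, independent of charge and mass.
v_d = 220/0.023 = 9600 m/s.

v_d ≈ 9600 m/s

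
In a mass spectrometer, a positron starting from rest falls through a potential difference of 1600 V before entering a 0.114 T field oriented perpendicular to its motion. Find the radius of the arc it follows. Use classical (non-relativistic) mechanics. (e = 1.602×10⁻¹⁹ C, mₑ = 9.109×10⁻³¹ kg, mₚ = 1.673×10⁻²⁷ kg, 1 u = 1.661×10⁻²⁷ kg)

Acceleration: |q|V = ½mv² ⇒ v = √(2|q|V/m) = √(2·1.602×10⁻¹⁹·1600/9.109×10⁻³¹) ≈ 2.372×10⁷ m/s.
In the field: r = mv/(|q|B) = (9.109×10⁻³¹)(2.372×10⁷)/((1.602×10⁻¹⁹)(0.114)) ≈ 1.18×10⁻³ m.

r ≈ 1.18×10⁻³ m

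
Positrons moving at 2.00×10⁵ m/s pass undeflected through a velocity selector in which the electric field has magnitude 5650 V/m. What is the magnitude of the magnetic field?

B = 0.0283 T

Balance of forces in the selector: qE = qvB ⇒ B = E/v.
B = 5650/2.00×10⁵ = 0.0283 T.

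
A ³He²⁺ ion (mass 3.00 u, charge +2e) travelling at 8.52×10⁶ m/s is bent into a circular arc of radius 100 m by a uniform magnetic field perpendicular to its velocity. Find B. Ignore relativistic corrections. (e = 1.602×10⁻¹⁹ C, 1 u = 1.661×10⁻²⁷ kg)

B ≈ 1.33×10⁻³ T

From |q|vB = mv²/r, B = mv/(|q|r).
B = (4.983×10⁻²⁷)(8.52×10⁶)/((3.204×10⁻¹⁹)(100)) ≈ 1.33×10⁻³ T.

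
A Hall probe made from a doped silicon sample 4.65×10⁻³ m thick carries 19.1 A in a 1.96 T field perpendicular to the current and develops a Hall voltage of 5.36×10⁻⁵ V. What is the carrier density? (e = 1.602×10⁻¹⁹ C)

n ≈ 9.38×10²⁶ m⁻³

From V_H = IB/(n e t), n = IB/(V_H e t).
n = (19.1)(1.96)/((5.36×10⁻⁵)(1.602×10⁻¹⁹)(4.65×10⁻³)) ≈ 9.38×10²⁶ m⁻³.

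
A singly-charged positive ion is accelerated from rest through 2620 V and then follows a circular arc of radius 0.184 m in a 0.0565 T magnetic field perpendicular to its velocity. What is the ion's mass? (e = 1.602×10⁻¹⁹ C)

Combine |q|V = ½mv² and r = mv/(|q|B): eliminate v to get m = qB²r²/(2V).
m = (1.602×10⁻¹⁹)(0.0565)²(0.184)²/(2·2620) ≈ 3.30×10⁻²⁷ kg.

m ≈ 3.30×10⁻²⁷ kg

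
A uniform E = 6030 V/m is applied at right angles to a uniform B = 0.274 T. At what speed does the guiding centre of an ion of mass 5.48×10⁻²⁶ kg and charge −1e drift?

In crossed fields the guiding centre drifts at v_d = |E×B|/B² = E/B, independent of charge and mass.
v_d = 6030/0.274 = 2.20×10⁴ m/s.

v_d ≈ 2.20×10⁴ m/s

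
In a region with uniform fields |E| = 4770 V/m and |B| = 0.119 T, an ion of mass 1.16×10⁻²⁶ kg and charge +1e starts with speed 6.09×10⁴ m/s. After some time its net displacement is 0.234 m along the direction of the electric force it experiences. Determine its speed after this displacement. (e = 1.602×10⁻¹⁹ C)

v_f ≈ 1.86×10⁵ m/s

B does no work; ΔKE = |q|E d.
½mv_f² = ½mv₀² + |q|Ed = ½(1.16×10⁻²⁶)(6.09×10⁴)² + (1.602×10⁻¹⁹)(4770)(0.234) ≈ 2.151×10⁻¹⁷ J + 1.788×10⁻¹⁶ J ≈ 2.003×10⁻¹⁶ J.
v_f = √(2·2.003×10⁻¹⁶/1.16×10⁻²⁶) ≈ 1.86×10⁵ m/s.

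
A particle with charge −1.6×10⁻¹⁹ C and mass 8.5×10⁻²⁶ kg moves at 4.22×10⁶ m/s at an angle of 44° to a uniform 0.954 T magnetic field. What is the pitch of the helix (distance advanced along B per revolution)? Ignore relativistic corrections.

p ≈ 10.6 m

v∥ = v cosθ = 4.22×10⁶·cos44° ≈ 3.036×10⁶ m/s.
T = 2πm/(|q|B) = 2π(8.5×10⁻²⁶)/((1.6×10⁻¹⁹)(0.954)) ≈ 3.499×10⁻⁶ s.
pitch = v∥ T = (3.036×10⁶)(3.499×10⁻⁶) ≈ 10.6 m.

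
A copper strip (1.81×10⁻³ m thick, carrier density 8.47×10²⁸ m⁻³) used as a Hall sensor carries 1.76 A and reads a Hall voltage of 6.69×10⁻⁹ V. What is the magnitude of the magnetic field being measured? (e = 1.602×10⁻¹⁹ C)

From V_H = IB/(n e t), B = V_H n e t / I.
B = (6.69×10⁻⁹)(8.47×10²⁸)(1.602×10⁻¹⁹)(1.81×10⁻³)/1.76 ≈ 0.0934 T.

B ≈ 0.0934 T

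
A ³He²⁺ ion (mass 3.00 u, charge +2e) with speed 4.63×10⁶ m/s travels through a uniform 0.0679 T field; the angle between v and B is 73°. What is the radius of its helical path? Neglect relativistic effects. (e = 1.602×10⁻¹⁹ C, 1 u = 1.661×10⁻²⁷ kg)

r ≈ 1.01 m

v⊥ = v sinθ = 4.63×10⁶·sin73° ≈ 4.428×10⁶ m/s.
r = m v⊥/(|q|B) = (4.983×10⁻²⁷)(4.428×10⁶)/((3.204×10⁻¹⁹)(0.0679)) ≈ 1.01 m.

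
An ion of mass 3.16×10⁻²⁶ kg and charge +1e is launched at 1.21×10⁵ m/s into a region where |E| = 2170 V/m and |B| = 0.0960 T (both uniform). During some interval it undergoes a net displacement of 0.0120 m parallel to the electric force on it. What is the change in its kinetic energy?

The magnetic force is always ⟂ v and does no work; only the electric force changes KE.
ΔKE = F_E · d = |q|E d = (1.602×10⁻¹⁹)(2170)(0.0120) ≈ 4.17×10⁻¹⁸ J.

ΔKE ≈ 4.17×10⁻¹⁸ J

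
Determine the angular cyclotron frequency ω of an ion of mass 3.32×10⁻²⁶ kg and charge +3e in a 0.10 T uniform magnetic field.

ω = |q|B/m.
ω = (4.806×10⁻¹⁹)(0.10)/3.32×10⁻²⁶ ≈ 1.4×10⁶ rad/s.

ω ≈ 1.4×10⁶ rad/s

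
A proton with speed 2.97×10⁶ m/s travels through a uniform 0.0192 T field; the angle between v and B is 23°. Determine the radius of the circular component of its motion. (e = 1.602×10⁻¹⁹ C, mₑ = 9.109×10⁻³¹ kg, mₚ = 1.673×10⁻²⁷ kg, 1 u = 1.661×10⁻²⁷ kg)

v⊥ = v sinθ = 2.97×10⁶·sin23° ≈ 1.160×10⁶ m/s.
r = m v⊥/(|q|B) = (1.673×10⁻²⁷)(1.160×10⁶)/((1.602×10⁻¹⁹)(0.0192)) ≈ 0.631 m.

r ≈ 0.631 m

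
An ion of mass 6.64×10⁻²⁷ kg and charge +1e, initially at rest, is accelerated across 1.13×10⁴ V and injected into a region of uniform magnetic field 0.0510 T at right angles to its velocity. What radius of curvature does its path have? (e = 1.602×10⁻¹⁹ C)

Acceleration: |q|V = ½mv² ⇒ v = √(2|q|V/m) = √(2·1.602×10⁻¹⁹·1.13×10⁴/6.64×10⁻²⁷) ≈ 7.384×10⁵ m/s.
In the field: r = mv/(|q|B) = (6.64×10⁻²⁷)(7.384×10⁵)/((1.602×10⁻¹⁹)(0.0510)) ≈ 0.600 m.

r ≈ 0.600 m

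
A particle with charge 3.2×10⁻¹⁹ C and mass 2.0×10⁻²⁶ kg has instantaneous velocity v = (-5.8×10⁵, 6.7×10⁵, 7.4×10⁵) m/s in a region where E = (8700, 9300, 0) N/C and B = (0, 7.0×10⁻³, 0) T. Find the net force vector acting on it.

F ≈ (1.13×10⁻¹⁵, 2.98×10⁻¹⁵, -1.30×10⁻¹⁵) N

v×B = (-5180, 0, -4060) N/C.
E + v×B = (3520, 9300, -4060) N/C.
F = q(E + v×B) = (3.2×10⁻¹⁹ C)·(3520, 9300, -4060) = (1.13×10⁻¹⁵, 2.98×10⁻¹⁵, -1.30×10⁻¹⁵) N.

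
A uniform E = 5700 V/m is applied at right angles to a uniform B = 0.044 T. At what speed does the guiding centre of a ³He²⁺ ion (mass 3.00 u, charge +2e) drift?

v_d ≈ 1.3×10⁵ m/s

The steady drift has the magnetic force balancing the electric force, so v_d = E/B.
v_d = 5700/0.044 = 1.3×10⁵ m/s.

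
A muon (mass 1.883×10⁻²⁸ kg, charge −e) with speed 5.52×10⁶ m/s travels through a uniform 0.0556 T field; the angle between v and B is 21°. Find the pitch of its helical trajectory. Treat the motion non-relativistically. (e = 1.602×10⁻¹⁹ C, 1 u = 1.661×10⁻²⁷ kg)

v∥ = v cosθ = 5.52×10⁶·cos21° ≈ 5.153×10⁶ m/s.
T = 2πm/(|q|B) = 2π(1.883×10⁻²⁸)/((1.602×10⁻¹⁹)(0.0556)) ≈ 1.328×10⁻⁷ s.
pitch = v∥ T = (5.153×10⁶)(1.328×10⁻⁷) ≈ 0.685 m.

p ≈ 0.685 m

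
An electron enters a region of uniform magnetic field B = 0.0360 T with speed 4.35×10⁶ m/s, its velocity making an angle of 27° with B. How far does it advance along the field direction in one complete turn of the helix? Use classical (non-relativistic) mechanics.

v∥ = v cosθ = 4.35×10⁶·cos27° ≈ 3.876×10⁶ m/s.
T = 2πm/(|q|B) = 2π(9.109×10⁻³¹)/((1.602×10⁻¹⁹)(0.0360)) ≈ 9.924×10⁻¹⁰ s.
pitch = v∥ T = (3.876×10⁶)(9.924×10⁻¹⁰) ≈ 3.85×10⁻³ m.

p ≈ 3.85×10⁻³ m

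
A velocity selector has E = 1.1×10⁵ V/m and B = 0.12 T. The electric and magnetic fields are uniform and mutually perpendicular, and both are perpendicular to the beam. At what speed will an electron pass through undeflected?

Zero net Lorentz force requires |qE| = |q v×B|, i.e. E = vB.
v = E/B = 1.1×10⁵/0.12 = 9.2×10⁵ m/s.

v = 9.2×10⁵ m/s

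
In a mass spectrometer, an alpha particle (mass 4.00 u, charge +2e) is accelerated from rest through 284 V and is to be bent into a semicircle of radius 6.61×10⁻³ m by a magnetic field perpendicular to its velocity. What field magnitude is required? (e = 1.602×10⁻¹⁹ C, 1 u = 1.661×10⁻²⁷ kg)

B ≈ 0.519 T

v = √(2|q|V/m) = √(2·3.204×10⁻¹⁹·284/6.644×10⁻²⁷) ≈ 1.655×10⁵ m/s.
B = mv/(|q|r) = (6.644×10⁻²⁷)(1.655×10⁵)/((3.204×10⁻¹⁹)(6.61×10⁻³)) ≈ 0.519 T.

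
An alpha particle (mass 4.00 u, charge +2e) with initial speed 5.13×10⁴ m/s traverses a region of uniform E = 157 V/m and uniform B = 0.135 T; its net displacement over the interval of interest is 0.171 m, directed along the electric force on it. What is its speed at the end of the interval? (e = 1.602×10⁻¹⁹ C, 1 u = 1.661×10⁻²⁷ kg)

v_f ≈ 7.23×10⁴ m/s

B does no work; ΔKE = |q|E d.
½mv_f² = ½mv₀² + |q|Ed = ½(6.644×10⁻²⁷)(5.13×10⁴)² + (3.204×10⁻¹⁹)(157)(0.171) ≈ 8.742×10⁻¹⁸ J + 8.602×10⁻¹⁸ J ≈ 1.734×10⁻¹⁷ J.
v_f = √(2·1.734×10⁻¹⁷/6.644×10⁻²⁷) ≈ 7.23×10⁴ m/s.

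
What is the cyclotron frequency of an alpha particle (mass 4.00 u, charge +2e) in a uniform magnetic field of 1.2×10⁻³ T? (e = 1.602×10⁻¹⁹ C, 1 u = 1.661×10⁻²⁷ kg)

f ≈ 9200 Hz

f = |q|B/(2πm).
f = (3.204×10⁻¹⁹)(1.2×10⁻³)/(2π·6.644×10⁻²⁷) ≈ 9200 Hz.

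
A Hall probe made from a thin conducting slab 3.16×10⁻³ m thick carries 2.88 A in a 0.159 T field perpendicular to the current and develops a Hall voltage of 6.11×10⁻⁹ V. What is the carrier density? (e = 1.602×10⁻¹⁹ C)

From V_H = IB/(n e t), n = IB/(V_H e t).
n = (2.88)(0.159)/((6.11×10⁻⁹)(1.602×10⁻¹⁹)(3.16×10⁻³)) ≈ 1.48×10²⁹ m⁻³.

n ≈ 1.48×10²⁹ m⁻³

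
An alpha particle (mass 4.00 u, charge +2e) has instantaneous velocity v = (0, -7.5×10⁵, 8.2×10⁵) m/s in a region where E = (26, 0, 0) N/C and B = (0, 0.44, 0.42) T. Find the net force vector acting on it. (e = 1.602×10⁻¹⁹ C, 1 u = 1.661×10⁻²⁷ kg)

F ≈ (-2.17×10⁻¹³, 0, 0) N

v×B = (-6.76×10⁵, 0, 0) N/C.
E + v×B = (-6.76×10⁵, 0, 0) N/C.
F = q(E + v×B) = (3.204×10⁻¹⁹ C)·(-6.76×10⁵, 0, 0) = (-2.17×10⁻¹³, 0, 0) N.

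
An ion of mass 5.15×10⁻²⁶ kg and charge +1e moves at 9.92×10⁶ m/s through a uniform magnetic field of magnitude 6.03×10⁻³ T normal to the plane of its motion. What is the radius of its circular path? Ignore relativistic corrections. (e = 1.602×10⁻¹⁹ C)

The magnetic force provides the centripetal force: |q|vB = mv²/r.
r = mv/(|q|B) = (5.15×10⁻²⁶)(9.92×10⁶)/((1.602×10⁻¹⁹)(6.03×10⁻³)) ≈ 529 m.

r ≈ 529 m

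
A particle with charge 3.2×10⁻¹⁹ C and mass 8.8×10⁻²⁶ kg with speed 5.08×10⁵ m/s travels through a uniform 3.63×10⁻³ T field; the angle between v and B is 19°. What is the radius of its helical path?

r ≈ 12.5 m

v⊥ = v sinθ = 5.08×10⁵·sin19° ≈ 1.654×10⁵ m/s.
r = m v⊥/(|q|B) = (8.8×10⁻²⁶)(1.654×10⁵)/((3.2×10⁻¹⁹)(3.63×10⁻³)) ≈ 12.5 m.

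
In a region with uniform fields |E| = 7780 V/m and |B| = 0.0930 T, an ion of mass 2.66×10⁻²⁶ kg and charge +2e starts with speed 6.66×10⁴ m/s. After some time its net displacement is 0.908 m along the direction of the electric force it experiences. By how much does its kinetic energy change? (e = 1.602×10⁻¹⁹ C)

ΔKE ≈ 2.26×10⁻¹⁵ J

The magnetic force is always ⟂ v and does no work; only the electric force changes KE.
ΔKE = F_E · d = |q|E d = (3.204×10⁻¹⁹)(7780)(0.908) ≈ 2.26×10⁻¹⁵ J.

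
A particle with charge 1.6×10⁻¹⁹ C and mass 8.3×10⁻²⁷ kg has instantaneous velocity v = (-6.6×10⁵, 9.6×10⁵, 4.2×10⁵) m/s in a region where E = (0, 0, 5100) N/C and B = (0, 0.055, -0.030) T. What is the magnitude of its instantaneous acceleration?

v×B = (-5.19×10⁴, -1.98×10⁴, -3.63×10⁴) N/C.
E + v×B = (-5.19×10⁴, -1.98×10⁴, -3.12×10⁴) N/C.
F = q(E + v×B) = (1.6×10⁻¹⁹ C)·(-5.19×10⁴, -1.98×10⁴, -3.12×10⁴) = (-8.30×10⁻¹⁵, -3.17×10⁻¹⁵, -4.99×10⁻¹⁵) N.
|a| = |F|/m = 1.019×10⁻¹⁴/8.3×10⁻²⁷ ≈ 1.23×10¹² m/s².

|a| ≈ 1.23×10¹² m/s²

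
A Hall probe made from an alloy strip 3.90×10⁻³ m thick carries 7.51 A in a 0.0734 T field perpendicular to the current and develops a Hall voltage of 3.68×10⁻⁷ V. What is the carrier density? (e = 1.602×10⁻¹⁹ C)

n ≈ 2.40×10²⁷ m⁻³

From V_H = IB/(n e t), n = IB/(V_H e t).
n = (7.51)(0.0734)/((3.68×10⁻⁷)(1.602×10⁻¹⁹)(3.90×10⁻³)) ≈ 2.40×10²⁷ m⁻³.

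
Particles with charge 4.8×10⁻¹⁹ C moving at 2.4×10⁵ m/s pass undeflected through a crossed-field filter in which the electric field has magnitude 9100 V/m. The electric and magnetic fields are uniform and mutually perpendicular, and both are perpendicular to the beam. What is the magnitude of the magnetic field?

Balance of forces in the selector: qE = qvB ⇒ B = E/v.
B = 9100/2.4×10⁵ = 0.038 T.

B = 0.038 T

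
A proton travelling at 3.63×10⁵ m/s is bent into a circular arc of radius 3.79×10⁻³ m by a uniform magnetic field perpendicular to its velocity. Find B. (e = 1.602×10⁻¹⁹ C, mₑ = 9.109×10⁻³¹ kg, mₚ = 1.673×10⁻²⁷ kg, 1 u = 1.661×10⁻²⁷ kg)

From |q|vB = mv²/r, B = mv/(|q|r).
B = (1.673×10⁻²⁷)(3.63×10⁵)/((1.602×10⁻¹⁹)(3.79×10⁻³)) ≈ 1.00 T.

B ≈ 1.00 T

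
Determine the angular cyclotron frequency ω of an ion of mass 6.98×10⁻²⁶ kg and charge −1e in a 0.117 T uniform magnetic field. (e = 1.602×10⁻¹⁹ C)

ω = |q|B/m.
ω = (1.602×10⁻¹⁹)(0.117)/6.98×10⁻²⁶ ≈ 2.69×10⁵ rad/s.

ω ≈ 2.69×10⁵ rad/s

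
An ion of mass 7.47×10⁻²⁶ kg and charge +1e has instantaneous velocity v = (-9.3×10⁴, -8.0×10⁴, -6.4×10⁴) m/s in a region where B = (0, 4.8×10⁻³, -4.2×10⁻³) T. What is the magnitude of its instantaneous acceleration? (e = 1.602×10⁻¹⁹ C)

v×B = (643, -391, -446) N/C.
F = q v×B = (1.602×10⁻¹⁹ C)·(643, -391, -446) = (1.03×10⁻¹⁶, -6.26×10⁻¹⁷, -7.15×10⁻¹⁷) N.
|a| = |F|/m = 1.402×10⁻¹⁶/7.47×10⁻²⁶ ≈ 1.88×10⁹ m/s².

|a| ≈ 1.88×10⁹ m/s²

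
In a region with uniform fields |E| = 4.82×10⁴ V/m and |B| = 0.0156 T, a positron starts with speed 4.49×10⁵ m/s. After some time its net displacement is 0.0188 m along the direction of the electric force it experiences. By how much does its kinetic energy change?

ΔKE ≈ 1.45×10⁻¹⁶ J

The magnetic force is always ⟂ v and does no work; only the electric force changes KE.
ΔKE = F_E · d = |q|E d = (1.602×10⁻¹⁹)(4.82×10⁴)(0.0188) ≈ 1.45×10⁻¹⁶ J.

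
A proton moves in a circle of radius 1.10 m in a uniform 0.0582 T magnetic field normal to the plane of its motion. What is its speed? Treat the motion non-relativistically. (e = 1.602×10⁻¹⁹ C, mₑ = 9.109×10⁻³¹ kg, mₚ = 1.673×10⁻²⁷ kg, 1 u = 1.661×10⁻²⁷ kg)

v ≈ 6.13×10⁶ m/s

From |q|vB = mv²/r, v = |q|Br/m.
v = (1.602×10⁻¹⁹)(0.0582)(1.10)/1.673×10⁻²⁷ ≈ 6.13×10⁶ m/s.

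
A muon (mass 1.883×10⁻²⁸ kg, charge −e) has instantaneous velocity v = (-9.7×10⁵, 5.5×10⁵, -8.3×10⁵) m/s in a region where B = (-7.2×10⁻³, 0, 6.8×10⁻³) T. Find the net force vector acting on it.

F ≈ (-5.99×10⁻¹⁶, -2.01×10⁻¹⁵, -6.34×10⁻¹⁶) N

v×B = (3740, 1.26×10⁴, 3960) N/C.
F = q v×B = (−1.602×10⁻¹⁹ C)·(3740, 1.26×10⁴, 3960) = (-5.99×10⁻¹⁶, -2.01×10⁻¹⁵, -6.34×10⁻¹⁶) N.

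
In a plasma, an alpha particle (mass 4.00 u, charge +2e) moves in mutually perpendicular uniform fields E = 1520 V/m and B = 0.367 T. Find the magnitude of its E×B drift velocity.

v_d ≈ 4140 m/s

The steady drift has the magnetic force balancing the electric force, so v_d = E/B.
v_d = 1520/0.367 = 4140 m/s.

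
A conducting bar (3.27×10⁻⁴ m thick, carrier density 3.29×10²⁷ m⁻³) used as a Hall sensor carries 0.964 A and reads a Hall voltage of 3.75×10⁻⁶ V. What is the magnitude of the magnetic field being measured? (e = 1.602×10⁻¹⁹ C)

From V_H = IB/(n e t), B = V_H n e t / I.
B = (3.75×10⁻⁶)(3.29×10²⁷)(1.602×10⁻¹⁹)(3.27×10⁻⁴)/0.964 ≈ 0.670 T.

B ≈ 0.670 T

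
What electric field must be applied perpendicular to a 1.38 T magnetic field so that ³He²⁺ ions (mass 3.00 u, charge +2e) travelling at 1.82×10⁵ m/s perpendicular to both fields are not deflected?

For straight-line motion qE = qvB, so E = vB.
E = 1.82×10⁵ × 1.38 = 2.51×10⁵ V/m.

E = 2.51×10⁵ V/m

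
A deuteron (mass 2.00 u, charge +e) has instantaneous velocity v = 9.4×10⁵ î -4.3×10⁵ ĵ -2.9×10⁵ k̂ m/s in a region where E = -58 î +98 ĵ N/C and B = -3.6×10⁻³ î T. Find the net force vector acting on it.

F ≈ (-9.29×10⁻¹⁸, 1.83×10⁻¹⁶, -2.48×10⁻¹⁶) N

v×B = (0, 1040, -1550) N/C.
E + v×B = (-58.0, 1140, -1550) N/C.
F = q(E + v×B) = (1.602×10⁻¹⁹ C)·(-58.0, 1140, -1550) = (-9.29×10⁻¹⁸, 1.83×10⁻¹⁶, -2.48×10⁻¹⁶) N.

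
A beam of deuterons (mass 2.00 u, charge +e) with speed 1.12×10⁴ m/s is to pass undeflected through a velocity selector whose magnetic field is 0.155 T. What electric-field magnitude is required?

E = 1740 V/m

For straight-line motion qE = qvB, so E = vB.
E = 1.12×10⁴ × 0.155 = 1740 V/m.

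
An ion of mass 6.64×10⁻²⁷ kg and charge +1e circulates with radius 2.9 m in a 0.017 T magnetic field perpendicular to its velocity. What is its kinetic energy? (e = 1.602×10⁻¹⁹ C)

v = |q|Br/m, then KE = ½mv² = (qBr)²/(2m).
v = (1.602×10⁻¹⁹)(0.017)(2.9)/6.64×10⁻²⁷ ≈ 1.189×10⁶ m/s.
KE = ½(6.64×10⁻²⁷)(1.189×10⁶)² ≈ 4.7×10⁻¹⁵ J = 2.9×10⁴ eV.

KE ≈ 2.9×10⁴ eV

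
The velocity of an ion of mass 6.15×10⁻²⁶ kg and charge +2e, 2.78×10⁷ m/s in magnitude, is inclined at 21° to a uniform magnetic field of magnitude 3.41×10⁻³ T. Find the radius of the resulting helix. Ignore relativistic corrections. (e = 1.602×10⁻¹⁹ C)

r ≈ 561 m

v⊥ = v sinθ = 2.78×10⁷·sin21° ≈ 9.963×10⁶ m/s.
r = m v⊥/(|q|B) = (6.15×10⁻²⁶)(9.963×10⁶)/((3.204×10⁻¹⁹)(3.41×10⁻³)) ≈ 561 m.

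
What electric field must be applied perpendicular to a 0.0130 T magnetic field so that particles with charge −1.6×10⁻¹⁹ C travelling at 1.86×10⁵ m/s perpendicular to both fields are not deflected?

E = 2420 V/m

For straight-line motion qE = qvB, so E = vB.
E = 1.86×10⁵ × 0.0130 = 2420 V/m.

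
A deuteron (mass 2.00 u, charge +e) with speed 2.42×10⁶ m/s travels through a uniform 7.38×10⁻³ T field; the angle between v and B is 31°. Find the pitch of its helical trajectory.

v∥ = v cosθ = 2.42×10⁶·cos31° ≈ 2.074×10⁶ m/s.
T = 2πm/(|q|B) = 2π(3.322×10⁻²⁷)/((1.602×10⁻¹⁹)(7.38×10⁻³)) ≈ 1.765×10⁻⁵ s.
pitch = v∥ T = (2.074×10⁶)(1.765×10⁻⁵) ≈ 36.6 m.

p ≈ 36.6 m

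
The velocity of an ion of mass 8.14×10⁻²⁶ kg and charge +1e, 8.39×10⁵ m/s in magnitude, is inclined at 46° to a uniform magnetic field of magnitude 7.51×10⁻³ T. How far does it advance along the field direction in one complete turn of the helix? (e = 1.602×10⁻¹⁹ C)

p ≈ 248 m

v∥ = v cosθ = 8.39×10⁵·cos46° ≈ 5.828×10⁵ m/s.
T = 2πm/(|q|B) = 2π(8.14×10⁻²⁶)/((1.602×10⁻¹⁹)(7.51×10⁻³)) ≈ 4.251×10⁻⁴ s.
pitch = v∥ T = (5.828×10⁵)(4.251×10⁻⁴) ≈ 248 m.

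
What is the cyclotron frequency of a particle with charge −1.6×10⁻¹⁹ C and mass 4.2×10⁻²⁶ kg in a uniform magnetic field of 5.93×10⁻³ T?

f ≈ 3600 Hz

f = |q|B/(2πm).
f = (1.6×10⁻¹⁹)(5.93×10⁻³)/(2π·4.2×10⁻²⁶) ≈ 3600 Hz.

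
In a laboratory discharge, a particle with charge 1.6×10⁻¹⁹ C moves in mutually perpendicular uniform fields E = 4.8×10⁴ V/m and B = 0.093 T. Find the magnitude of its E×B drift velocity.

v_d ≈ 5.2×10⁵ m/s

The steady drift has the magnetic force balancing the electric force, so v_d = E/B.
v_d = 4.8×10⁴/0.093 = 5.2×10⁵ m/s.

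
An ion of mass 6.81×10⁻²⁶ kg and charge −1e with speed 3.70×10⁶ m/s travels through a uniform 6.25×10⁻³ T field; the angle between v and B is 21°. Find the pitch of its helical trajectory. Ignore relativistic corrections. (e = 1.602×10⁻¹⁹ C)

v∥ = v cosθ = 3.70×10⁶·cos21° ≈ 3.454×10⁶ m/s.
T = 2πm/(|q|B) = 2π(6.81×10⁻²⁶)/((1.602×10⁻¹⁹)(6.25×10⁻³)) ≈ 4.274×10⁻⁴ s.
pitch = v∥ T = (3.454×10⁶)(4.274×10⁻⁴) ≈ 1480 m.

p ≈ 1480 m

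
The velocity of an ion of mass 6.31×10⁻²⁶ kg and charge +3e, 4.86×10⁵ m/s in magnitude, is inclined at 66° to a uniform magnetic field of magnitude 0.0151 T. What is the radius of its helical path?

v⊥ = v sinθ = 4.86×10⁵·sin66° ≈ 4.440×10⁵ m/s.
r = m v⊥/(|q|B) = (6.31×10⁻²⁶)(4.440×10⁵)/((4.806×10⁻¹⁹)(0.0151)) ≈ 3.86 m.

r ≈ 3.86 m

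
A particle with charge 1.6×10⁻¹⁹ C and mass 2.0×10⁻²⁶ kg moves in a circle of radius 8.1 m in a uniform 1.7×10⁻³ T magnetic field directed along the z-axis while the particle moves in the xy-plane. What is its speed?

From |q|vB = mv²/r, v = |q|Br/m.
v = (1.6×10⁻¹⁹)(1.7×10⁻³)(8.1)/2.0×10⁻²⁶ ≈ 1.1×10⁵ m/s.

v ≈ 1.1×10⁵ m/s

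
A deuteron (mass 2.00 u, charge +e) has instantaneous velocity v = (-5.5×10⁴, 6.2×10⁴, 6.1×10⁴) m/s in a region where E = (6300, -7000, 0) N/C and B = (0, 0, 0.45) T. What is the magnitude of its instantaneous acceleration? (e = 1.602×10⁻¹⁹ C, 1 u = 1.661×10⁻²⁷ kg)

|a| ≈ 1.86×10¹² m/s²

v×B = (2.79×10⁴, 2.48×10⁴, 0) N/C.
E + v×B = (3.42×10⁴, 1.78×10⁴, 0) N/C.
F = q(E + v×B) = (1.602×10⁻¹⁹ C)·(3.42×10⁴, 1.78×10⁴, 0) = (5.48×10⁻¹⁵, 2.84×10⁻¹⁵, 0) N.
|a| = |F|/m = 6.173×10⁻¹⁵/3.322×10⁻²⁷ ≈ 1.86×10¹² m/s².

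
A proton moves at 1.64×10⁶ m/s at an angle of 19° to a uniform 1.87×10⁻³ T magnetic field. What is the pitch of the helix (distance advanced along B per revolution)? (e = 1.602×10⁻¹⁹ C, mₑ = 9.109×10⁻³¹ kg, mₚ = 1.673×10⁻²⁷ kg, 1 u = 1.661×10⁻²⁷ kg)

v∥ = v cosθ = 1.64×10⁶·cos19° ≈ 1.551×10⁶ m/s.
T = 2πm/(|q|B) = 2π(1.673×10⁻²⁷)/((1.602×10⁻¹⁹)(1.87×10⁻³)) ≈ 3.509×10⁻⁵ s.
pitch = v∥ T = (1.551×10⁶)(3.509×10⁻⁵) ≈ 54.4 m.

p ≈ 54.4 m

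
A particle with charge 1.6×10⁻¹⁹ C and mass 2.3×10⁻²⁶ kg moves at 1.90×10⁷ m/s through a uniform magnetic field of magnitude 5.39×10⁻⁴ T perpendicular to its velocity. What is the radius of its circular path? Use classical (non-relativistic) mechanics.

The magnetic force provides the centripetal force: |q|vB = mv²/r.
r = mv/(|q|B) = (2.3×10⁻²⁶)(1.90×10⁷)/((1.6×10⁻¹⁹)(5.39×10⁻⁴)) ≈ 5070 m.

r ≈ 5070 m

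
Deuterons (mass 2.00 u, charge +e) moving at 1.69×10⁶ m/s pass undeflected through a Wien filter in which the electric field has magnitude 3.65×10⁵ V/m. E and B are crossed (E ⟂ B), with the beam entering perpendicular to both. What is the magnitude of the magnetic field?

Balance of forces in the selector: qE = qvB ⇒ B = E/v.
B = 3.65×10⁵/1.69×10⁶ = 0.216 T.

B = 0.216 T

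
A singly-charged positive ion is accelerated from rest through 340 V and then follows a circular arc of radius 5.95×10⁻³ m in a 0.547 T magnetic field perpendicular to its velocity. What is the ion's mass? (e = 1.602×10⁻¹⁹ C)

m ≈ 2.50×10⁻²⁷ kg

Combine |q|V = ½mv² and r = mv/(|q|B): eliminate v to get m = qB²r²/(2V).
m = (1.602×10⁻¹⁹)(0.547)²(5.95×10⁻³)²/(2·340) ≈ 2.50×10⁻²⁷ kg.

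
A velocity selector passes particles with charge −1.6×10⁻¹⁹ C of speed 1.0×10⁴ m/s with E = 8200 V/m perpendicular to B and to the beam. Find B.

Balance of forces in the selector: qE = qvB ⇒ B = E/v.
B = 8200/1.0×10⁴ = 0.82 T.

B = 0.82 T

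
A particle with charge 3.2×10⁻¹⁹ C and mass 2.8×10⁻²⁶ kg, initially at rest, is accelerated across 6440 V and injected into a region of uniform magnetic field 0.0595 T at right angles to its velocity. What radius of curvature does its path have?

r ≈ 0.564 m

Acceleration: |q|V = ½mv² ⇒ v = √(2|q|V/m) = √(2·3.2×10⁻¹⁹·6440/2.8×10⁻²⁶) ≈ 3.837×10⁵ m/s.
In the field: r = mv/(|q|B) = (2.8×10⁻²⁶)(3.837×10⁵)/((3.2×10⁻¹⁹)(0.0595)) ≈ 0.564 m.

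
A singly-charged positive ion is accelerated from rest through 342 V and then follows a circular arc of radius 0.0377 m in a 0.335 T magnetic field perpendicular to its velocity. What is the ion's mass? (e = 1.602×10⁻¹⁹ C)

Combine |q|V = ½mv² and r = mv/(|q|B): eliminate v to get m = qB²r²/(2V).
m = (1.602×10⁻¹⁹)(0.335)²(0.0377)²/(2·342) ≈ 3.74×10⁻²⁶ kg.

m ≈ 3.74×10⁻²⁶ kg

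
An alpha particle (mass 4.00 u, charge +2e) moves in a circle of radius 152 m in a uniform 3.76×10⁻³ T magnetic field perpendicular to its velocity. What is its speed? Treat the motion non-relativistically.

From |q|vB = mv²/r, v = |q|Br/m.
v = (3.204×10⁻¹⁹)(3.76×10⁻³)(152)/6.644×10⁻²⁷ ≈ 2.76×10⁷ m/s.

v ≈ 2.76×10⁷ m/s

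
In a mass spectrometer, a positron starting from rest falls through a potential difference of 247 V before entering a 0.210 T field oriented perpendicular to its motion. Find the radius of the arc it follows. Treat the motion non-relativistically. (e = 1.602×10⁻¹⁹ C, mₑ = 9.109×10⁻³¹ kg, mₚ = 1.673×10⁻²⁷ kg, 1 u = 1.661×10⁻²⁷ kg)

Acceleration: |q|V = ½mv² ⇒ v = √(2|q|V/m) = √(2·1.602×10⁻¹⁹·247/9.109×10⁻³¹) ≈ 9.321×10⁶ m/s.
In the field: r = mv/(|q|B) = (9.109×10⁻³¹)(9.321×10⁶)/((1.602×10⁻¹⁹)(0.210)) ≈ 2.52×10⁻⁴ m.

r ≈ 2.52×10⁻⁴ m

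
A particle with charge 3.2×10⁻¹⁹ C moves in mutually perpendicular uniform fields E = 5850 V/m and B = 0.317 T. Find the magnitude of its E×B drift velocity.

In crossed fields the guiding centre drifts at v_d = |E×B|/B² = E/B, independent of charge and mass.
v_d = 5850/0.317 = 1.85×10⁴ m/s.

v_d ≈ 1.85×10⁴ m/s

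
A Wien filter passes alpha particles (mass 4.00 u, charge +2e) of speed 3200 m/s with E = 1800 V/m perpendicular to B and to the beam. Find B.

B = 0.56 T

Balance of forces in the selector: qE = qvB ⇒ B = E/v.
B = 1800/3200 = 0.56 T.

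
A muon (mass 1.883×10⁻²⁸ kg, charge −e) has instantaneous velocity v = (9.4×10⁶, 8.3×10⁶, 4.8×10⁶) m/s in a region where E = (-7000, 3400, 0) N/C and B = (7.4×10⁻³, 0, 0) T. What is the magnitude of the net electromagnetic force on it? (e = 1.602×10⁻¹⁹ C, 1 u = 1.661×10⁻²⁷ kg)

|F| ≈ 1.17×10⁻¹⁴ N

v×B = (0, 3.55×10⁴, -6.14×10⁴) N/C.
E + v×B = (-7000, 3.89×10⁴, -6.14×10⁴) N/C.
F = q(E + v×B) = (−1.602×10⁻¹⁹ C)·(-7000, 3.89×10⁴, -6.14×10⁴) = (1.12×10⁻¹⁵, -6.23×10⁻¹⁵, 9.84×10⁻¹⁵) N.
|F| = 1.17×10⁻¹⁴ N.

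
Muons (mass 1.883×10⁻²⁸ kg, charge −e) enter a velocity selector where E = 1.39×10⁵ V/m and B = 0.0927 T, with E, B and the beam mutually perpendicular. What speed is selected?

v = 1.50×10⁶ m/s

Straight-line motion ⇒ electric and magnetic forces cancel, so E = vB.
v = E/B = 1.39×10⁵/0.0927 = 1.50×10⁶ m/s.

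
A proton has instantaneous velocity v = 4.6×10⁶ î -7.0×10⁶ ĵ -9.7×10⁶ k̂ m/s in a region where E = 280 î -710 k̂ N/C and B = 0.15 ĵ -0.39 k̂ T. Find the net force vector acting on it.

F ≈ (6.70×10⁻¹³, 2.87×10⁻¹³, 1.10×10⁻¹³) N

v×B = (4.18×10⁶, 1.79×10⁶, 6.90×10⁵) N/C.
E + v×B = (4.19×10⁶, 1.79×10⁶, 6.89×10⁵) N/C.
F = q(E + v×B) = (1.602×10⁻¹⁹ C)·(4.19×10⁶, 1.79×10⁶, 6.89×10⁵) = (6.70×10⁻¹³, 2.87×10⁻¹³, 1.10×10⁻¹³) N.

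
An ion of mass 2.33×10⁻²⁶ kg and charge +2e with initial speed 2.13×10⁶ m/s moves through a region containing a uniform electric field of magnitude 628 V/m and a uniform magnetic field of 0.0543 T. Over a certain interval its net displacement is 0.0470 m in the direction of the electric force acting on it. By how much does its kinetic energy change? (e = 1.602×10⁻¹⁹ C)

ΔKE ≈ 9.46×10⁻¹⁸ J

The magnetic force is always ⟂ v and does no work; only the electric force changes KE.
ΔKE = F_E · d = |q|E d = (3.204×10⁻¹⁹)(628)(0.0470) ≈ 9.46×10⁻¹⁸ J.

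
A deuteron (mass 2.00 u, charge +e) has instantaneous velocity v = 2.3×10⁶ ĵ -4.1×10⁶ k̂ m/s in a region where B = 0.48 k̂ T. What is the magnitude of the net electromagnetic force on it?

|F| ≈ 1.77×10⁻¹³ N

v×B = (1.10×10⁶, 0, 0) N/C.
F = q v×B = (1.602×10⁻¹⁹ C)·(1.10×10⁶, 0, 0) = (1.77×10⁻¹³, 0, 0) N.
|F| = 1.77×10⁻¹³ N.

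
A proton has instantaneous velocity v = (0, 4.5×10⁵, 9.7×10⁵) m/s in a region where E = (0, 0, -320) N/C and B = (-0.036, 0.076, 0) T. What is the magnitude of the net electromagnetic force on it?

v×B = (-7.37×10⁴, -3.49×10⁴, 1.62×10⁴) N/C.
E + v×B = (-7.37×10⁴, -3.49×10⁴, 1.59×10⁴) N/C.
F = q(E + v×B) = (1.602×10⁻¹⁹ C)·(-7.37×10⁴, -3.49×10⁴, 1.59×10⁴) = (-1.18×10⁻¹⁴, -5.59×10⁻¹⁵, 2.54×10⁻¹⁵) N.
|F| = 1.33×10⁻¹⁴ N.

|F| ≈ 1.33×10⁻¹⁴ N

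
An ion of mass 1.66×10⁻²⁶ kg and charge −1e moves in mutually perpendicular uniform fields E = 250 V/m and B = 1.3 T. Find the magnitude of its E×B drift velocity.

v_d ≈ 190 m/s

The steady drift has the magnetic force balancing the electric force, so v_d = E/B.
v_d = 250/1.3 = 190 m/s.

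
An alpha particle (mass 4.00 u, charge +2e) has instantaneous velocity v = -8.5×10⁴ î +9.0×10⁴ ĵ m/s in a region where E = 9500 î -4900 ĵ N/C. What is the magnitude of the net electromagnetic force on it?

Only an electric field acts, so F = qE = (3.204×10⁻¹⁹ C)·(9500, -4900, 0) = (3.04×10⁻¹⁵, -1.57×10⁻¹⁵, 0) N.
|F| = 3.42×10⁻¹⁵ N.

|F| ≈ 3.42×10⁻¹⁵ N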